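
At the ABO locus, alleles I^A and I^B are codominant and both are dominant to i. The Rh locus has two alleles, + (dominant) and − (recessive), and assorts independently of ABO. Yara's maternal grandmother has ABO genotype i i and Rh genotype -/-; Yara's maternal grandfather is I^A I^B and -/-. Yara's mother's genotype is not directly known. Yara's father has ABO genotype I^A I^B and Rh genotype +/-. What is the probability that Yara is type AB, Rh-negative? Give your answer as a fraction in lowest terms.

1/8

Yara's mother's ABO genotype from i i × I^A I^B: 1/2 I^A i, 1/2 I^B i.
Crossing each possibility with the father I^A I^B and summing P(type AB): 1/2·1/4 + 1/2·1/4 = 1/4.
Similarly for Rh via the mother's Rh distribution: P(Rh-) = 1/2.
Independent loci: 1/4 × 1/2 = 1/8.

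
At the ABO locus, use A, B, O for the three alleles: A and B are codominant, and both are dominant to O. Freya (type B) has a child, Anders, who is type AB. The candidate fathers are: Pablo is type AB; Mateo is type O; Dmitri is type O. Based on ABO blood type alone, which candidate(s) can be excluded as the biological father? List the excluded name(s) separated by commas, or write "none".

Mateo, Dmitri

A candidate is excluded only if no genotype consistent with his phenotype could produce a type AB child with a type B mother.
Mateo (type O): no genotype consistent with that phenotype can produce a type-AB child with a type-B mother.
Dmitri (type O): no genotype consistent with that phenotype can produce a type-AB child with a type-B mother.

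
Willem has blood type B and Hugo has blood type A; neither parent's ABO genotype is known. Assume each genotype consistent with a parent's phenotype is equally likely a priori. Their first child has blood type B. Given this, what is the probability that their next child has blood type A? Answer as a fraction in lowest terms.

Possible genotypes: Willem ∈ {I^B I^B, I^B i}; Hugo ∈ {I^A I^A, I^A i}.
Weight each parental genotype pair by prior × P(type-B child):
  I^B I^B × I^A i: posterior weight 2/3; P(next child type A) = 0.
  I^B i × I^A i: posterior weight 1/3; P(next child type A) = 1/4.
Weighted sum = 1/12.

1/12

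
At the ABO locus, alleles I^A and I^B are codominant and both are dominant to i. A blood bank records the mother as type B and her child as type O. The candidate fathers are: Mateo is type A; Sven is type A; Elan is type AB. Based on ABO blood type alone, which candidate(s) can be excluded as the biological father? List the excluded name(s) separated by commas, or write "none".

Elan

A candidate is excluded only if no genotype consistent with his phenotype could produce a type O child with a type B mother.
Elan (type AB): no genotype consistent with that phenotype can produce a type-O child with a type-B mother.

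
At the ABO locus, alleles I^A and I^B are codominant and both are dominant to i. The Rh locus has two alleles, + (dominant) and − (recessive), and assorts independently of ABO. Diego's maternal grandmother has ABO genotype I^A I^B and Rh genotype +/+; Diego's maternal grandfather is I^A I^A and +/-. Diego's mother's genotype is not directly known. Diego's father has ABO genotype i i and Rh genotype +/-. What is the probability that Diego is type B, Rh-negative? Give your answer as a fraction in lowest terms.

1/32

Diego's mother's ABO genotype from I^A I^B × I^A I^A: 1/2 I^A I^A, 1/2 I^A I^B.
Crossing each possibility with the father i i and summing P(type B): 1/2·0 + 1/2·1/2 = 1/4.
Similarly for Rh via the mother's Rh distribution: P(Rh-) = 1/8.
Independent loci: 1/4 × 1/8 = 1/32.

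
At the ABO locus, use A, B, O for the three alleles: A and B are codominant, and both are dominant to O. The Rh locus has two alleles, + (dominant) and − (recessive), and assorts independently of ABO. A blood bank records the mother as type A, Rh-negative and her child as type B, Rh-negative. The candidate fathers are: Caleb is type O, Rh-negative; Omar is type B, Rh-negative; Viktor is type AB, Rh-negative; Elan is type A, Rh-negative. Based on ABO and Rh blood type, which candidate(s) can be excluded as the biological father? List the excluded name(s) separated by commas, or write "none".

Caleb, Elan

A candidate is excluded only if no genotype consistent with his phenotype could produce a type B, Rh-negative child with a type A, Rh-negative mother.
Caleb (type O, Rh-): no genotype consistent with that phenotype can produce a type-B Rh- child with a type-A mother.
Elan (type A, Rh-): no genotype consistent with that phenotype can produce a type-B Rh- child with a type-A mother.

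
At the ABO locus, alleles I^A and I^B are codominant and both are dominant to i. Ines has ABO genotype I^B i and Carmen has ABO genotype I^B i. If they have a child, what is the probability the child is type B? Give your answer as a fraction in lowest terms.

ABO cross I^B i × I^B i → offspring phenotypes: 1/4 O, 3/4 B.
So P(type B) = 3/4.

3/4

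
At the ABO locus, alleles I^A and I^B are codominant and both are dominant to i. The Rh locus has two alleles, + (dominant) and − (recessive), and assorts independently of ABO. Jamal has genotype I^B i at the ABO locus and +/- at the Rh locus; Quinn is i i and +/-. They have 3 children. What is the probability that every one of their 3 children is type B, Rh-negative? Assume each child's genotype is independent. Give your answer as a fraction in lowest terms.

1/512

ABO cross I^B i × i i → 1/2 O, 1/2 B.
Rh cross +/- × +/- → 3/4 Rh+, 1/4 Rh-; so P(type B, Rh-negative) = 1/2 × 1/4 = 1/8 per child.
All 3 independent: (1/8)^3 = 1/512.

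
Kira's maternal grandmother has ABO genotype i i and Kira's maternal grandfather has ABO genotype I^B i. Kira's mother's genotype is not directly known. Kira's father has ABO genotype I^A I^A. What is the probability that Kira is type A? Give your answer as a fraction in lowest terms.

3/4

Kira's mother's ABO genotype from i i × I^B i: 1/2 I^B i, 1/2 i i.
Crossing each possibility with the father I^A I^A and summing P(type A): 1/2·1/2 + 1/2·1 = 3/4.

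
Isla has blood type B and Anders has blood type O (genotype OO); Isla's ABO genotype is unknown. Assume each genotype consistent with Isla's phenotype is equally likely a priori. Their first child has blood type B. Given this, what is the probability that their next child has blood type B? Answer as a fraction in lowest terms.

Possible genotypes: Isla ∈ {BB, BO}; Anders ∈ {OO}.
Weight each parental genotype pair by prior × P(type-B child):
  BB × OO: posterior weight 2/3; P(next child type B) = 1.
  BO × OO: posterior weight 1/3; P(next child type B) = 1/2.
Weighted sum = 5/6.

5/6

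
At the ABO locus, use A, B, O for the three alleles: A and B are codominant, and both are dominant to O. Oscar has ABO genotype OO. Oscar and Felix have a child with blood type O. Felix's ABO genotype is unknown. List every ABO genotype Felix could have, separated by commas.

AO, BO, OO

For each candidate genotype of Felix, check whether crossing it with OO can produce every observed child phenotype.
  AA → possible child types {A} ✗
  AB → possible child types {A, B} ✗
  AO → possible child types {O, A} ✓
  BB → possible child types {B} ✗
  BO → possible child types {O, B} ✓
  OO → possible child types {O} ✓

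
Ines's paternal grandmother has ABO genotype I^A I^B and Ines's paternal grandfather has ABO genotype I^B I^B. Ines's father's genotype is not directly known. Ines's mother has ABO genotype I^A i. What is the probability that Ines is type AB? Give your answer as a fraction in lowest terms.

Ines's father's ABO genotype from I^A I^B × I^B I^B: 1/2 I^A I^B, 1/2 I^B I^B.
Crossing each possibility with the mother I^A i and summing P(type AB): 1/2·1/4 + 1/2·1/2 = 3/8.

3/8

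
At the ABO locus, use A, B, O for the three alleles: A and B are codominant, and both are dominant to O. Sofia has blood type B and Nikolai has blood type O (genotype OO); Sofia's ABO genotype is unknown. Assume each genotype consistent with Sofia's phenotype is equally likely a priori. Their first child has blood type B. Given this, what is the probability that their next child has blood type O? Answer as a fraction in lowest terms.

Possible genotypes: Sofia ∈ {BB, BO}; Nikolai ∈ {OO}.
Weight each parental genotype pair by prior × P(type-B child):
  BB × OO: posterior weight 2/3; P(next child type O) = 0.
  BO × OO: posterior weight 1/3; P(next child type O) = 1/2.
Weighted sum = 1/6.

1/6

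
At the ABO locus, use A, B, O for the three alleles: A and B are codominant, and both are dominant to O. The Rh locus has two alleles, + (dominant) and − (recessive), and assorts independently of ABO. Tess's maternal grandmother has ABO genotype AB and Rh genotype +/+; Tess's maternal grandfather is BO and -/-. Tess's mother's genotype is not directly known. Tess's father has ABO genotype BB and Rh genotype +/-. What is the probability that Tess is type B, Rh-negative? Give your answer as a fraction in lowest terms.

3/16

Tess's mother's ABO genotype from AB × BO: 1/4 AB, 1/4 AO, 1/4 BB, 1/4 BO.
Crossing each possibility with the father BB and summing P(type B): 1/4·1/2 + 1/4·1/2 + 1/4·1 + 1/4·1 = 3/4.
Similarly for Rh via the mother's Rh distribution: P(Rh-) = 1/4.
Independent loci: 3/4 × 1/4 = 3/16.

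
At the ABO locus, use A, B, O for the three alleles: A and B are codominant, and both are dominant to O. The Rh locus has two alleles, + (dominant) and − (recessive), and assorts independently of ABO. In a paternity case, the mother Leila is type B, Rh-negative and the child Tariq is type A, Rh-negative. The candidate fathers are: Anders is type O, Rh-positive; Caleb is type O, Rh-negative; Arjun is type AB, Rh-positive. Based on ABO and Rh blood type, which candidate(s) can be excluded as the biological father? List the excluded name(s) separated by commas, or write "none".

A candidate is excluded only if no genotype consistent with his phenotype could produce a type A, Rh-negative child with a type B, Rh-negative mother.
Anders (type O, Rh+): no genotype consistent with that phenotype can produce a type-A Rh- child with a type-B mother.
Caleb (type O, Rh-): no genotype consistent with that phenotype can produce a type-A Rh- child with a type-B mother.

Anders, Caleb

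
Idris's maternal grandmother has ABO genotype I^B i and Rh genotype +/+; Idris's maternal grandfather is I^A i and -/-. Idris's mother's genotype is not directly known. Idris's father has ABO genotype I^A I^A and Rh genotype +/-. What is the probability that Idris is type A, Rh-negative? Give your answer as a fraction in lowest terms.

3/16

Idris's mother's ABO genotype from I^B i × I^A i: 1/4 I^A I^B, 1/4 I^A i, 1/4 I^B i, 1/4 i i.
Crossing each possibility with the father I^A I^A and summing P(type A): 1/4·1/2 + 1/4·1 + 1/4·1/2 + 1/4·1 = 3/4.
Similarly for Rh via the mother's Rh distribution: P(Rh-) = 1/4.
Independent loci: 3/4 × 1/4 = 3/16.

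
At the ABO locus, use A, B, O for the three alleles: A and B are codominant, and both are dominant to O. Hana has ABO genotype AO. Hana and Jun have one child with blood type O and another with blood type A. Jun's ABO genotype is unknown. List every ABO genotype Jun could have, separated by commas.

AO, BO, OO

For each candidate genotype of Jun, check whether crossing it with AO can produce every observed child phenotype.
  AA → possible child types {A} ✗
  AB → possible child types {A, B, AB} ✗
  AO → possible child types {O, A} ✓
  BB → possible child types {B, AB} ✗
  BO → possible child types {O, A, B, AB} ✓
  OO → possible child types {O, A} ✓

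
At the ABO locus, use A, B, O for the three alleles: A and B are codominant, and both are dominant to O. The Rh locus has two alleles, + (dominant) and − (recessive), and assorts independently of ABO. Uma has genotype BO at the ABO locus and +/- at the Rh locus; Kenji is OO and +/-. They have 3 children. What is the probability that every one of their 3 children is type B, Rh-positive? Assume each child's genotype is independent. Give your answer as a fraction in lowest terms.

27/512

ABO cross BO × OO → 1/2 O, 1/2 B.
Rh cross +/- × +/- → 3/4 Rh+, 1/4 Rh-; so P(type B, Rh-positive) = 1/2 × 3/4 = 3/8 per child.
All 3 independent: (3/8)^3 = 27/512.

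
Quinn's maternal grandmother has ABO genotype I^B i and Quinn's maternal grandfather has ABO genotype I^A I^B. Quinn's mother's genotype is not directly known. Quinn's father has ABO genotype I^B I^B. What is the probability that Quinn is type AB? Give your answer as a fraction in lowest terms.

1/4

Quinn's mother's ABO genotype from I^B i × I^A I^B: 1/4 I^A I^B, 1/4 I^A i, 1/4 I^B I^B, 1/4 I^B i.
Crossing each possibility with the father I^B I^B and summing P(type AB): 1/4·1/2 + 1/4·1/2 + 1/4·0 + 1/4·0 = 1/4.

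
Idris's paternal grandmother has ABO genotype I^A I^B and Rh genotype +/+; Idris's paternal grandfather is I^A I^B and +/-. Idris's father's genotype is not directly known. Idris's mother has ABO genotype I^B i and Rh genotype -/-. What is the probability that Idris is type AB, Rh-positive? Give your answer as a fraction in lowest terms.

3/16

Idris's father's ABO genotype from I^A I^B × I^A I^B: 1/4 I^A I^A, 1/2 I^A I^B, 1/4 I^B I^B.
Crossing each possibility with the mother I^B i and summing P(type AB): 1/4·1/2 + 1/2·1/4 + 1/4·0 = 1/4.
Similarly for Rh via the father's Rh distribution: P(Rh+) = 3/4.
Independent loci: 1/4 × 3/4 = 3/16.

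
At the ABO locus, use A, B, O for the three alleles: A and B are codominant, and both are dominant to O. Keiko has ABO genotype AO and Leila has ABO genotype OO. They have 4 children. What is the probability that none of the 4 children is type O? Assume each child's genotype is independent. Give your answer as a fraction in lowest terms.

1/16

ABO cross AO × OO → 1/2 O, 1/2 A.
So P(type O) = 1/2 per child.
P(not type O) = 1/2 for one child; (1/2)^4 = 1/16.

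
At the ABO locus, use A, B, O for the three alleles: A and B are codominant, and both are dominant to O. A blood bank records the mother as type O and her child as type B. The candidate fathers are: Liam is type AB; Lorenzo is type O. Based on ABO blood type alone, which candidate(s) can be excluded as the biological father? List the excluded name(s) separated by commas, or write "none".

A candidate is excluded only if no genotype consistent with his phenotype could produce a type B child with a type O mother.
Lorenzo (type O): no genotype consistent with that phenotype can produce a type-B child with a type-O mother.

Lorenzo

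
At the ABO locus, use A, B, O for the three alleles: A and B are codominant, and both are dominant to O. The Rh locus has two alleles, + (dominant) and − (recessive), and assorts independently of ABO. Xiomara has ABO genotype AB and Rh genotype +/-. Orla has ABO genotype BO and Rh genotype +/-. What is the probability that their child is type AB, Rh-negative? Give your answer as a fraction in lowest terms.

1/16

ABO cross AB × BO → offspring phenotypes: 1/4 A, 1/2 B, 1/4 AB.
Rh cross +/- × +/- → 3/4 Rh+, 1/4 Rh-.
Independent loci: P(type AB, Rh-negative) = 1/4 × 1/4 = 1/16.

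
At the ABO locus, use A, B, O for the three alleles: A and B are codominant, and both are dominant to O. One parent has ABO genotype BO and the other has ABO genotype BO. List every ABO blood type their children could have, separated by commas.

Gametes from BO × BO give offspring ABO genotypes BB, BO, OO, i.e. phenotypes O, B.

O, B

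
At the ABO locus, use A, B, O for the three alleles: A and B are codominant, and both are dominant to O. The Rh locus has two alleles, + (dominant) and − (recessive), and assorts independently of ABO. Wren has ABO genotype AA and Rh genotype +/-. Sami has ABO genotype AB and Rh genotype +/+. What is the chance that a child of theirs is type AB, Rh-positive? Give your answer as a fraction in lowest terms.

1/2

ABO cross AA × AB → offspring phenotypes: 1/2 A, 1/2 AB.
Rh cross +/- × +/+ → 1 Rh+.
Independent loci: P(type AB, Rh-positive) = 1/2 × 1 = 1/2.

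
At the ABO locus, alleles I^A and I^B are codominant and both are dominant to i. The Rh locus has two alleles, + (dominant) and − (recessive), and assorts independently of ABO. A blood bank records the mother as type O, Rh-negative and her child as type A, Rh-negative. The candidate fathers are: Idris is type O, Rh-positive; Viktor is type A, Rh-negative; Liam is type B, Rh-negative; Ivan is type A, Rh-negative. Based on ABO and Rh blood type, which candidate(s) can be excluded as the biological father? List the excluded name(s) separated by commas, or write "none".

Idris, Liam

A candidate is excluded only if no genotype consistent with his phenotype could produce a type A, Rh-negative child with a type O, Rh-negative mother.
Idris (type O, Rh+): no genotype consistent with that phenotype can produce a type-A Rh- child with a type-O mother.
Liam (type B, Rh-): no genotype consistent with that phenotype can produce a type-A Rh- child with a type-O mother.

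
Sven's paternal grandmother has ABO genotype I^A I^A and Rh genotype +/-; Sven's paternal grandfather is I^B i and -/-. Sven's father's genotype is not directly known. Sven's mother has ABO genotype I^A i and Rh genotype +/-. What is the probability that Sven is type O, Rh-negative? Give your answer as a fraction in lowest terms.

Sven's father's ABO genotype from I^A I^A × I^B i: 1/2 I^A I^B, 1/2 I^A i.
Crossing each possibility with the mother I^A i and summing P(type O): 1/2·0 + 1/2·1/4 = 1/8.
Similarly for Rh via the father's Rh distribution: P(Rh-) = 3/8.
Independent loci: 1/8 × 3/8 = 3/64.

3/64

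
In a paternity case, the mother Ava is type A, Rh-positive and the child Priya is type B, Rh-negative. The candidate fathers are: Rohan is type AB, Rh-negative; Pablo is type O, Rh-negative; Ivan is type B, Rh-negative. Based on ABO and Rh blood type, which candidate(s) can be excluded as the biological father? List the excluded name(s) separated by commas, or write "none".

A candidate is excluded only if no genotype consistent with his phenotype could produce a type B, Rh-negative child with a type A, Rh-positive mother.
Pablo (type O, Rh-): no genotype consistent with that phenotype can produce a type-B Rh- child with a type-A mother.

Pablo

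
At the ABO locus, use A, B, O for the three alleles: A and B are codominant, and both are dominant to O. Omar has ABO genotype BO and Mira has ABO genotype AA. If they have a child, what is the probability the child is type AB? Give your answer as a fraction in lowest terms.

1/2

ABO cross BO × AA → offspring phenotypes: 1/2 A, 1/2 AB.
So P(type AB) = 1/2.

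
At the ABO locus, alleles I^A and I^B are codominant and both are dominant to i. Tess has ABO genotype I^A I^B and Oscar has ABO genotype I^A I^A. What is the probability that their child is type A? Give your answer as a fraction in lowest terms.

1/2

ABO cross I^A I^B × I^A I^A → offspring phenotypes: 1/2 A, 1/2 AB.
So P(type A) = 1/2.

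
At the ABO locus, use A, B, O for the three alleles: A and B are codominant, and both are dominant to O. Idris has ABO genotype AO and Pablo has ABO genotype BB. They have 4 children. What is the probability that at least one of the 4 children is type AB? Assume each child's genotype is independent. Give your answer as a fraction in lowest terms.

ABO cross AO × BB → 1/2 B, 1/2 AB.
So P(type AB) = 1/2 per child.
P(none) = (1/2)^4 = 1/16; P(at least one) = 1 − 1/16 = 15/16.

15/16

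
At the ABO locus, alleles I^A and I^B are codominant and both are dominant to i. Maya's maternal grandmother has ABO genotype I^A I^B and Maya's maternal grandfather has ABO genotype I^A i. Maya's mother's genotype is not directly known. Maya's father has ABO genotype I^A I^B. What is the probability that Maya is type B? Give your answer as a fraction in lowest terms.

Maya's mother's ABO genotype from I^A I^B × I^A i: 1/4 I^A I^A, 1/4 I^A I^B, 1/4 I^A i, 1/4 I^B i.
Crossing each possibility with the father I^A I^B and summing P(type B): 1/4·0 + 1/4·1/4 + 1/4·1/4 + 1/4·1/2 = 1/4.

1/4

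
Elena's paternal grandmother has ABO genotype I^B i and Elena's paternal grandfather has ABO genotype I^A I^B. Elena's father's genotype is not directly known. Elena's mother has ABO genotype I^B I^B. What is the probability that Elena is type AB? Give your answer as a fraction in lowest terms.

1/4

Elena's father's ABO genotype from I^B i × I^A I^B: 1/4 I^A I^B, 1/4 I^A i, 1/4 I^B I^B, 1/4 I^B i.
Crossing each possibility with the mother I^B I^B and summing P(type AB): 1/4·1/2 + 1/4·1/2 + 1/4·0 + 1/4·0 = 1/4.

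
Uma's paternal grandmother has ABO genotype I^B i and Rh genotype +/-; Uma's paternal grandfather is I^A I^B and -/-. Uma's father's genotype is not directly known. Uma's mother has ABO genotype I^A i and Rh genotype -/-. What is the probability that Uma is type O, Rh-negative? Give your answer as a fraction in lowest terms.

Uma's father's ABO genotype from I^B i × I^A I^B: 1/4 I^A I^B, 1/4 I^A i, 1/4 I^B I^B, 1/4 I^B i.
Crossing each possibility with the mother I^A i and summing P(type O): 1/4·0 + 1/4·1/4 + 1/4·0 + 1/4·1/4 = 1/8.
Similarly for Rh via the father's Rh distribution: P(Rh-) = 3/4.
Independent loci: 1/8 × 3/4 = 3/32.

3/32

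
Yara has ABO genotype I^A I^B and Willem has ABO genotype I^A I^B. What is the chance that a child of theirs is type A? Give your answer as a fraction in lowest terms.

1/4

ABO cross I^A I^B × I^A I^B → offspring phenotypes: 1/4 A, 1/4 B, 1/2 AB.
So P(type A) = 1/4.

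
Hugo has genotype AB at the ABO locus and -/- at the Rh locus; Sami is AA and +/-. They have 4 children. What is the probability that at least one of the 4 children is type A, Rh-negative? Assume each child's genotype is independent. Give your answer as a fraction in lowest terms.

175/256

ABO cross AB × AA → 1/2 A, 1/2 AB.
Rh cross -/- × +/- → 1/2 Rh+, 1/2 Rh-; so P(type A, Rh-negative) = 1/2 × 1/2 = 1/4 per child.
P(none) = (3/4)^4 = 81/256; P(at least one) = 1 − 81/256 = 175/256.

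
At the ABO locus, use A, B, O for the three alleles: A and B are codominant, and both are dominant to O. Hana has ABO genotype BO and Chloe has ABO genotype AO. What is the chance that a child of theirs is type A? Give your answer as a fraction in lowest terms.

ABO cross BO × AO → offspring phenotypes: 1/4 O, 1/4 A, 1/4 B, 1/4 AB.
So P(type A) = 1/4.

1/4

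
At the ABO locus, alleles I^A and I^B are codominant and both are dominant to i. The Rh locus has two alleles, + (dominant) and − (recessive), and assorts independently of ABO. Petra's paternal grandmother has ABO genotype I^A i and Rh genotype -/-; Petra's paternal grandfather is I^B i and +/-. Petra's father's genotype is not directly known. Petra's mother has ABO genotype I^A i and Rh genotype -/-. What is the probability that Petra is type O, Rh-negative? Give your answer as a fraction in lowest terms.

3/16

Petra's father's ABO genotype from I^A i × I^B i: 1/4 I^A I^B, 1/4 I^A i, 1/4 I^B i, 1/4 i i.
Crossing each possibility with the mother I^A i and summing P(type O): 1/4·0 + 1/4·1/4 + 1/4·1/4 + 1/4·1/2 = 1/4.
Similarly for Rh via the father's Rh distribution: P(Rh-) = 3/4.
Independent loci: 1/4 × 3/4 = 3/16.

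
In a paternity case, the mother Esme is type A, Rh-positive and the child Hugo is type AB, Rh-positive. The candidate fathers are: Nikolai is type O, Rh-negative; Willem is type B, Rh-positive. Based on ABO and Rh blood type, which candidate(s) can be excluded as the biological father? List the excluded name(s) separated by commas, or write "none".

Nikolai

A candidate is excluded only if no genotype consistent with his phenotype could produce a type AB, Rh-positive child with a type A, Rh-positive mother.
Nikolai (type O, Rh-): no genotype consistent with that phenotype can produce a type-AB Rh+ child with a type-A mother.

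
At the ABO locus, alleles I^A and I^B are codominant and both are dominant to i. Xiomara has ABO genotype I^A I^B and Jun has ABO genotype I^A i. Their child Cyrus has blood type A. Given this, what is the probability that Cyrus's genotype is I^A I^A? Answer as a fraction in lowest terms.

1/2

Cross I^A I^B × I^A i → 1/4 I^A I^A, 1/4 I^A I^B, 1/4 I^A i, 1/4 I^B i.
Type-A genotypes among offspring: I^A I^A (1/4), I^A i (1/4); total 1/2.
P(I^A I^A | type A) = (1/4) / (1/2) = 1/2.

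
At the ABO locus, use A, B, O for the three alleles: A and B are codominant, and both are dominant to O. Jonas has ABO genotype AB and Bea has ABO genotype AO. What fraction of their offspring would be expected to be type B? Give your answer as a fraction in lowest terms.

1/4

ABO cross AB × AO → offspring phenotypes: 1/2 A, 1/4 B, 1/4 AB.
So P(type B) = 1/4.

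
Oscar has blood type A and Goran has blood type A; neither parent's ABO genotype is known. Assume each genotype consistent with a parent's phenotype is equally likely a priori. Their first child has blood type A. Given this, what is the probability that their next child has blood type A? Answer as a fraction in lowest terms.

Possible genotypes: Oscar ∈ {AA, AO}; Goran ∈ {AA, AO}.
Weight each parental genotype pair by prior × P(type-A child):
  AA × AA: posterior weight 4/15; P(next child type A) = 1.
  AA × AO: posterior weight 4/15; P(next child type A) = 1.
  AO × AA: posterior weight 4/15; P(next child type A) = 1.
  AO × AO: posterior weight 1/5; P(next child type A) = 3/4.
Weighted sum = 19/20.

19/20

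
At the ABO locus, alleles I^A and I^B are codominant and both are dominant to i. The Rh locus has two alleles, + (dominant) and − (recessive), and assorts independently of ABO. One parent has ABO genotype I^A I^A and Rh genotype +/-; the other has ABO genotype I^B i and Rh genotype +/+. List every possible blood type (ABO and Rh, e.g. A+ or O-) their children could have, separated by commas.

A+, AB+

Gametes from I^A I^A × I^B i give offspring ABO genotypes I^A I^B, I^A i, i.e. phenotypes A, AB.
Rh cross +/- × +/+ → phenotypes Rh+.
Combining independently: A+, AB+.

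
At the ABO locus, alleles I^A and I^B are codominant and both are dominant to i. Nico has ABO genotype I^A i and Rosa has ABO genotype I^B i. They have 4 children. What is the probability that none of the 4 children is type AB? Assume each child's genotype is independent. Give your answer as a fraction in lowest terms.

81/256

ABO cross I^A i × I^B i → 1/4 O, 1/4 A, 1/4 B, 1/4 AB.
So P(type AB) = 1/4 per child.
P(not type AB) = 3/4 for one child; (3/4)^4 = 81/256.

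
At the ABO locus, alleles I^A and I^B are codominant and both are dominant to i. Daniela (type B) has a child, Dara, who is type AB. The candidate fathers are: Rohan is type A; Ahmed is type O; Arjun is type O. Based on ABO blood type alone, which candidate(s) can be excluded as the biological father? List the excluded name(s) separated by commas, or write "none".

Ahmed, Arjun

A candidate is excluded only if no genotype consistent with his phenotype could produce a type AB child with a type B mother.
Ahmed (type O): no genotype consistent with that phenotype can produce a type-AB child with a type-B mother.
Arjun (type O): no genotype consistent with that phenotype can produce a type-AB child with a type-B mother.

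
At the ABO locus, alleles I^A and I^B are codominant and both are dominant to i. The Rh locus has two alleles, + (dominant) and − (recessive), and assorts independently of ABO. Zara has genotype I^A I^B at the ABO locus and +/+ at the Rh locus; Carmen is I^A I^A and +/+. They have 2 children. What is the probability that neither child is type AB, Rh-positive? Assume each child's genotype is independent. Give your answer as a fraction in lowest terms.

ABO cross I^A I^B × I^A I^A → 1/2 A, 1/2 AB.
Rh cross +/+ × +/+ → 1 Rh+; so P(type AB, Rh-positive) = 1/2 × 1 = 1/2 per child.
P(not type AB, Rh-positive) = 1/2 for one child; (1/2)^2 = 1/4.

1/4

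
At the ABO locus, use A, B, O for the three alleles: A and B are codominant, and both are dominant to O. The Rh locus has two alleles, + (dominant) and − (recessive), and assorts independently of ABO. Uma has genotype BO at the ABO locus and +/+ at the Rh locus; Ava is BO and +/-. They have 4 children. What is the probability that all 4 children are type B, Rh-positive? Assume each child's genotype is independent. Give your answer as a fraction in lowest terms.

81/256

ABO cross BO × BO → 1/4 O, 3/4 B.
Rh cross +/+ × +/- → 1 Rh+; so P(type B, Rh-positive) = 3/4 × 1 = 3/4 per child.
All 4 independent: (3/4)^4 = 81/256.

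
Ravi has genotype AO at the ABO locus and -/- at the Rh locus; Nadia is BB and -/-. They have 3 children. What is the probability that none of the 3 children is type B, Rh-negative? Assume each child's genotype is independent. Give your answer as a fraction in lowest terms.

1/8

ABO cross AO × BB → 1/2 B, 1/2 AB.
Rh cross -/- × -/- → 1 Rh-; so P(type B, Rh-negative) = 1/2 × 1 = 1/2 per child.
P(not type B, Rh-negative) = 1/2 for one child; (1/2)^3 = 1/8.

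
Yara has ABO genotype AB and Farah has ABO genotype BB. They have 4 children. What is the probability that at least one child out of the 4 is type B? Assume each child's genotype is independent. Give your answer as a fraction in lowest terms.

ABO cross AB × BB → 1/2 B, 1/2 AB.
So P(type B) = 1/2 per child.
P(none) = (1/2)^4 = 1/16; P(at least one) = 1 − 1/16 = 15/16.

15/16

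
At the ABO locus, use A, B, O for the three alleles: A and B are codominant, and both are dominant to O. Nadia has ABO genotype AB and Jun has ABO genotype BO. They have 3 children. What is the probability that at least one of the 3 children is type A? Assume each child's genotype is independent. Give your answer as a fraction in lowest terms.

37/64

ABO cross AB × BO → 1/4 A, 1/2 B, 1/4 AB.
So P(type A) = 1/4 per child.
P(none) = (3/4)^3 = 27/64; P(at least one) = 1 − 27/64 = 37/64.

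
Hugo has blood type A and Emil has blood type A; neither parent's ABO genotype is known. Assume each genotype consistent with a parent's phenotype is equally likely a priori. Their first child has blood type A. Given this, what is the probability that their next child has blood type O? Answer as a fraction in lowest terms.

Possible genotypes: Hugo ∈ {AA, AO}; Emil ∈ {AA, AO}.
Weight each parental genotype pair by prior × P(type-A child):
  AA × AA: posterior weight 4/15; P(next child type O) = 0.
  AA × AO: posterior weight 4/15; P(next child type O) = 0.
  AO × AA: posterior weight 4/15; P(next child type O) = 0.
  AO × AO: posterior weight 1/5; P(next child type O) = 1/4.
Weighted sum = 1/20.

1/20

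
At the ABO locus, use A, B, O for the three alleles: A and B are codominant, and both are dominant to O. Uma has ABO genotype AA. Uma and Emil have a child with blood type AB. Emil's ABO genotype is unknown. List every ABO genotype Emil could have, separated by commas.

For each candidate genotype of Emil, check whether crossing it with AA can produce every observed child phenotype.
  AA → possible child types {A} ✗
  AB → possible child types {A, AB} ✓
  AO → possible child types {A} ✗
  BB → possible child types {AB} ✓
  BO → possible child types {A, AB} ✓
  OO → possible child types {A} ✗

AB, BB, BO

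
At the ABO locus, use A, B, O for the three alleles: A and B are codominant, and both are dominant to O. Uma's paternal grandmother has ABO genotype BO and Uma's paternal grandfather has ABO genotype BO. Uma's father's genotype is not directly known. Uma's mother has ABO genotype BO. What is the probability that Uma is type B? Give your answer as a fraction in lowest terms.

3/4

Uma's father's ABO genotype from BO × BO: 1/4 BB, 1/2 BO, 1/4 OO.
Crossing each possibility with the mother BO and summing P(type B): 1/4·1 + 1/2·3/4 + 1/4·1/2 = 3/4.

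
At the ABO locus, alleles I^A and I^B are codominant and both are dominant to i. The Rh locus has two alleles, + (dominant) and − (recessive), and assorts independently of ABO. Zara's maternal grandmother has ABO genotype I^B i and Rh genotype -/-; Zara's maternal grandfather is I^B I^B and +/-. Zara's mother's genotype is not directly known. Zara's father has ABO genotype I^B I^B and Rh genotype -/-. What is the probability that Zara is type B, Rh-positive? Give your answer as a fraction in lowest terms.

Zara's mother's ABO genotype from I^B i × I^B I^B: 1/2 I^B I^B, 1/2 I^B i.
Crossing each possibility with the father I^B I^B and summing P(type B): 1/2·1 + 1/2·1 = 1.
Similarly for Rh via the mother's Rh distribution: P(Rh+) = 1/4.
Independent loci: 1 × 1/4 = 1/4.

1/4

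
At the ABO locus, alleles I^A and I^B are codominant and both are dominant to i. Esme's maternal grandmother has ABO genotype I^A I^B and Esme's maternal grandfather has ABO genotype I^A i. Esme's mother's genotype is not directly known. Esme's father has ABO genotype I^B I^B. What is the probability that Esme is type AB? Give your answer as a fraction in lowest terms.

Esme's mother's ABO genotype from I^A I^B × I^A i: 1/4 I^A I^A, 1/4 I^A I^B, 1/4 I^A i, 1/4 I^B i.
Crossing each possibility with the father I^B I^B and summing P(type AB): 1/4·1 + 1/4·1/2 + 1/4·1/2 + 1/4·0 = 1/2.

1/2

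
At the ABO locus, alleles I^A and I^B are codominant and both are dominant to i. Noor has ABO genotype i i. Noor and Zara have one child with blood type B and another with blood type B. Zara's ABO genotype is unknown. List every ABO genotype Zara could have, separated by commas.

I^A I^B, I^B I^B, I^B i

For each candidate genotype of Zara, check whether crossing it with i i can produce every observed child phenotype.
  I^A I^A → possible child types {A} ✗
  I^A I^B → possible child types {A, B} ✓
  I^A i → possible child types {O, A} ✗
  I^B I^B → possible child types {B} ✓
  I^B i → possible child types {O, B} ✓
  i i → possible child types {O} ✗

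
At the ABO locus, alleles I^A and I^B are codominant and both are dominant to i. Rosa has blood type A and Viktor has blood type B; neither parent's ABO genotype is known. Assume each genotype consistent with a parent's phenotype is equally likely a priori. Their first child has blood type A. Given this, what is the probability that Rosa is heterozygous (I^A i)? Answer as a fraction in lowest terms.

Possible genotypes: Rosa ∈ {I^A I^A, I^A i}; Viktor ∈ {I^B I^B, I^B i}.
Weight each parental genotype pair by prior × P(type-A child):
  I^A I^A × I^B i: posterior weight 2/3.
  I^A i × I^B i: posterior weight 1/3.
Sum the posterior weight over pairs where Rosa is I^A i: 1/3.

1/3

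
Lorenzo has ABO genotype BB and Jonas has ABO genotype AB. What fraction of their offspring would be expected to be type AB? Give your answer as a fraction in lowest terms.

1/2

ABO cross BB × AB → offspring phenotypes: 1/2 B, 1/2 AB.
So P(type AB) = 1/2.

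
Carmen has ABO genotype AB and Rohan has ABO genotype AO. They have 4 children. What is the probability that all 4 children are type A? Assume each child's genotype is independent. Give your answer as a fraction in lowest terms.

ABO cross AB × AO → 1/2 A, 1/4 B, 1/4 AB.
So P(type A) = 1/2 per child.
All 4 independent: (1/2)^4 = 1/16.

1/16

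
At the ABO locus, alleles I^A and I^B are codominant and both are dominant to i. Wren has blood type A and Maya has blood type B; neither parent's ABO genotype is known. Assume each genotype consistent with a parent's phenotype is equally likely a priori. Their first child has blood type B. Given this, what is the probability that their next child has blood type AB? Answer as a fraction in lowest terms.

Possible genotypes: Wren ∈ {I^A I^A, I^A i}; Maya ∈ {I^B I^B, I^B i}.
Weight each parental genotype pair by prior × P(type-B child):
  I^A i × I^B I^B: posterior weight 2/3; P(next child type AB) = 1/2.
  I^A i × I^B i: posterior weight 1/3; P(next child type AB) = 1/4.
Weighted sum = 5/12.

5/12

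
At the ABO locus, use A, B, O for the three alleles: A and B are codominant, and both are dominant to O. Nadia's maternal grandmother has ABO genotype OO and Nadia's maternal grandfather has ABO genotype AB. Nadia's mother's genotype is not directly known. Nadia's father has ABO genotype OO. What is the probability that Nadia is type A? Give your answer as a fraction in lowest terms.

Nadia's mother's ABO genotype from OO × AB: 1/2 AO, 1/2 BO.
Crossing each possibility with the father OO and summing P(type A): 1/2·1/2 + 1/2·0 = 1/4.

1/4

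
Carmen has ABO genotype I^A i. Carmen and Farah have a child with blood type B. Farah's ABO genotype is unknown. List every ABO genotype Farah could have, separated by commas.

For each candidate genotype of Farah, check whether crossing it with I^A i can produce every observed child phenotype.
  I^A I^A → possible child types {A} ✗
  I^A I^B → possible child types {A, B, AB} ✓
  I^A i → possible child types {O, A} ✗
  I^B I^B → possible child types {B, AB} ✓
  I^B i → possible child types {O, A, B, AB} ✓
  i i → possible child types {O, A} ✗

I^A I^B, I^B I^B, I^B i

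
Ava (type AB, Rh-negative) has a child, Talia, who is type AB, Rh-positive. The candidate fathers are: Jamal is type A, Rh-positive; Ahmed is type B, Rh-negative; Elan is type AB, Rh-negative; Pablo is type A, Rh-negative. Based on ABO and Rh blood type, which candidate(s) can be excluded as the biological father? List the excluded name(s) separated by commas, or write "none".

Ahmed, Elan, Pablo

A candidate is excluded only if no genotype consistent with his phenotype could produce a type AB, Rh-positive child with a type AB, Rh-negative mother.
Ahmed (type B, Rh-): no genotype consistent with that phenotype can produce a type-AB Rh+ child with a type-AB mother.
Elan (type AB, Rh-): no genotype consistent with that phenotype can produce a type-AB Rh+ child with a type-AB mother.
Pablo (type A, Rh-): no genotype consistent with that phenotype can produce a type-AB Rh+ child with a type-AB mother.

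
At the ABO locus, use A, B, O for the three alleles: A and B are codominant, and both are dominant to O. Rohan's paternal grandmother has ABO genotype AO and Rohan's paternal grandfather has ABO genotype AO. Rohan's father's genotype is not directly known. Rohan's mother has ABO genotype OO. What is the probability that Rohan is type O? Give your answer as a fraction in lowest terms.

1/2

Rohan's father's ABO genotype from AO × AO: 1/4 AA, 1/2 AO, 1/4 OO.
Crossing each possibility with the mother OO and summing P(type O): 1/4·0 + 1/2·1/2 + 1/4·1 = 1/2.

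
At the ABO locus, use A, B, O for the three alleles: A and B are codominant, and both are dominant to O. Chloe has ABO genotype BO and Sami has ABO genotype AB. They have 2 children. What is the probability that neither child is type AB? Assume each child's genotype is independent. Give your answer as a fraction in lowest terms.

9/16

ABO cross BO × AB → 1/4 A, 1/2 B, 1/4 AB.
So P(type AB) = 1/4 per child.
P(not type AB) = 3/4 for one child; (3/4)^2 = 9/16.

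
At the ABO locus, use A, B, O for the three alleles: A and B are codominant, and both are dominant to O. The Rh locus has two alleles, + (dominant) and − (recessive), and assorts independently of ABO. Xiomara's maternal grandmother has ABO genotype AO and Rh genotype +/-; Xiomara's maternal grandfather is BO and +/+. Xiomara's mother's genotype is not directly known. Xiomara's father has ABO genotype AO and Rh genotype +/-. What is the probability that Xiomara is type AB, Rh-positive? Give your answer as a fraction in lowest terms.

Xiomara's mother's ABO genotype from AO × BO: 1/4 AB, 1/4 AO, 1/4 BO, 1/4 OO.
Crossing each possibility with the father AO and summing P(type AB): 1/4·1/4 + 1/4·0 + 1/4·1/4 + 1/4·0 = 1/8.
Similarly for Rh via the mother's Rh distribution: P(Rh+) = 7/8.
Independent loci: 1/8 × 7/8 = 7/64.

7/64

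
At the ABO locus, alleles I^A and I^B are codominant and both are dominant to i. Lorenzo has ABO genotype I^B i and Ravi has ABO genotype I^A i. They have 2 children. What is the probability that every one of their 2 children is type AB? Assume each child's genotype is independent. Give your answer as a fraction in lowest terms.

1/16

ABO cross I^B i × I^A i → 1/4 O, 1/4 A, 1/4 B, 1/4 AB.
So P(type AB) = 1/4 per child.
All 2 independent: (1/4)^2 = 1/16.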